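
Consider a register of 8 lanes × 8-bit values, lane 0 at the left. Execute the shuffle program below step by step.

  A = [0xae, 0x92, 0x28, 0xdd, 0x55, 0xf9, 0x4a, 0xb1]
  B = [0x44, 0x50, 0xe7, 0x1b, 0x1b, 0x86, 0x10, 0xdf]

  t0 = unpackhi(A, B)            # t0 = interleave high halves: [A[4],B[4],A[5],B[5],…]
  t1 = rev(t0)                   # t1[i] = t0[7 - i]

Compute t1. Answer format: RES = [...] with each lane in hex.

RES = [ 0xdf  0xb1  0x10  0x4a  0x86  0xf9  0x1b  0x55 ]

  t0: 55 1b f9 86 4a 10 b1 df
  t1: df b1 10 4a 86 f9 1b 55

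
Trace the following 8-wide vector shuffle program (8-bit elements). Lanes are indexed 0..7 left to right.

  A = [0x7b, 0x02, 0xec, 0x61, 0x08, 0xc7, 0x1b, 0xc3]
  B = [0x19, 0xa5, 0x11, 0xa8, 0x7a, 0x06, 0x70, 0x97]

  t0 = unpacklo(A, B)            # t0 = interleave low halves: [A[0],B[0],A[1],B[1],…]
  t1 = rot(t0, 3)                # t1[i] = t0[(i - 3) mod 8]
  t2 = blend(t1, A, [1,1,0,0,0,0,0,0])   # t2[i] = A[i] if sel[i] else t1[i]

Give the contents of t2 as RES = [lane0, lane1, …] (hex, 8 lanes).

→ t0 |7b|19|02|a5|ec|11|61|a8|
→ t1 |11|61|a8|7b|19|02|a5|ec|
→ t2 |7b|02|a8|7b|19|02|a5|ec|

RES = [0x7b, 0x02, 0xa8, 0x7b, 0x19, 0x02, 0xa5, 0xec]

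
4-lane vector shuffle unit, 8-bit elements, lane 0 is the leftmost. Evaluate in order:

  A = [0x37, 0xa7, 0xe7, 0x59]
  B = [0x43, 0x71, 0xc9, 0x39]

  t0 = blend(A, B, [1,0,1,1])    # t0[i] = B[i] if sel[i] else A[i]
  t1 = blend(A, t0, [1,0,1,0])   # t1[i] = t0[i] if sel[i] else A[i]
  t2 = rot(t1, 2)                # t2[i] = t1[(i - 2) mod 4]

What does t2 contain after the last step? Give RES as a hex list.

RES = [ 0xc9  0x59  0x43  0xa7 ]

→ t0 |43|a7|c9|39|
→ t1 |43|a7|c9|59|
→ t2 |c9|59|43|a7|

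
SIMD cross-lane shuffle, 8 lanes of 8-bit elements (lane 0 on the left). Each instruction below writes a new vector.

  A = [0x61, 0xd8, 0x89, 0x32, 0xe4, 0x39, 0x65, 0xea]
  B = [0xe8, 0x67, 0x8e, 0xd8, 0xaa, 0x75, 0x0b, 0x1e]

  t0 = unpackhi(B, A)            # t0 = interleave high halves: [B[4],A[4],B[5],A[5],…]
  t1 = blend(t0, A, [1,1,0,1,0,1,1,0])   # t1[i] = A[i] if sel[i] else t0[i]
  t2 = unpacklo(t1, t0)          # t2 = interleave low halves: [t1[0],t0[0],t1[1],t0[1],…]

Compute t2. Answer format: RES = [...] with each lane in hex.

t0 = [0xaa, 0xe4, 0x75, 0x39, 0x0b, 0x65, 0x1e, 0xea]
t1 = [0x61, 0xd8, 0x75, 0x32, 0x0b, 0x39, 0x65, 0xea]
t2 = [0x61, 0xaa, 0xd8, 0xe4, 0x75, 0x75, 0x32, 0x39]

RES = [0x61, 0xaa, 0xd8, 0xe4, 0x75, 0x75, 0x32, 0x39]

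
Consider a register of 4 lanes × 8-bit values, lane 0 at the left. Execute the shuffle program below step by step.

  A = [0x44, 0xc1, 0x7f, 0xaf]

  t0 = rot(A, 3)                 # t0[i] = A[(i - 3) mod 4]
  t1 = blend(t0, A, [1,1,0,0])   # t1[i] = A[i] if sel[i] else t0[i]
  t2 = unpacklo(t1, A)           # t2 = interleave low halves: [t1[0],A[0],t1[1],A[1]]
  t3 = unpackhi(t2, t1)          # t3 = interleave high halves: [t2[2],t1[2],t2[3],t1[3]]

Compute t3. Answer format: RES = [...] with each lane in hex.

→ t0 |c1|7f|af|44|
→ t1 |44|c1|af|44|
→ t2 |44|44|c1|c1|
→ t3 |c1|af|c1|44|

RES = [0xc1, 0xaf, 0xc1, 0x44]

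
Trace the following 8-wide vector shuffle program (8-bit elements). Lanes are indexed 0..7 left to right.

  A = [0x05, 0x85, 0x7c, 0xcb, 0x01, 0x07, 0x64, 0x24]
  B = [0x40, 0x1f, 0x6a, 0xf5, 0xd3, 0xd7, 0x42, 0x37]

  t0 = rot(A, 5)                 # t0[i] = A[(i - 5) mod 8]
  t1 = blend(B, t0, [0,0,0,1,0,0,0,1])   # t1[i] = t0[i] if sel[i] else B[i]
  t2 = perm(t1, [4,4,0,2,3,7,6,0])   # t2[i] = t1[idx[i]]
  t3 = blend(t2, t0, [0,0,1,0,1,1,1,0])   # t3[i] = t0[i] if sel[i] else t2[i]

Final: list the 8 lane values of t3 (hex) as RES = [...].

→ t0 |cb|01|07|64|24|05|85|7c|
→ t1 |40|1f|6a|64|d3|d7|42|7c|
→ t2 |d3|d3|40|6a|64|7c|42|40|
→ t3 |d3|d3|07|6a|24|05|85|40|

RES = [ 0xd3  0xd3  0x07  0x6a  0x24  0x05  0x85  0x40 ]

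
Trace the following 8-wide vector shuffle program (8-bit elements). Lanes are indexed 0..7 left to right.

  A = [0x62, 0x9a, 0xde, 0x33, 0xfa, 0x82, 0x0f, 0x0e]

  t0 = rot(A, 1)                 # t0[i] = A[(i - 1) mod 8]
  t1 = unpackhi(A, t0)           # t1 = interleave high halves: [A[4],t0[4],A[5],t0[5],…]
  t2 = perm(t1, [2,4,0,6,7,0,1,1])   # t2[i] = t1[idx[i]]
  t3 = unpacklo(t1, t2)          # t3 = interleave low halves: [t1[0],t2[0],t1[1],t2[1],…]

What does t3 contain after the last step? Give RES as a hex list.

→ t0 |0e|62|9a|de|33|fa|82|0f|
→ t1 |fa|33|82|fa|0f|82|0e|0f|
→ t2 |82|0f|fa|0e|0f|fa|33|33|
→ t3 |fa|82|33|0f|82|fa|fa|0e|

RES = [0xfa, 0x82, 0x33, 0x0f, 0x82, 0xfa, 0xfa, 0x0e]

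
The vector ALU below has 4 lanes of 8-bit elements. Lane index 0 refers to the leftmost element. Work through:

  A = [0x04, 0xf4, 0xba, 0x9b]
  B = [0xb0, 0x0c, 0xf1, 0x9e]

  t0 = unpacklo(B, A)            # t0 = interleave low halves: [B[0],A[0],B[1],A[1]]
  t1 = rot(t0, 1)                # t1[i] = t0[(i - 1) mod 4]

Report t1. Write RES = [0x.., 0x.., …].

RES = [0xf4, 0xb0, 0x04, 0x0c]

  t0: b0 04 0c f4
  t1: f4 b0 04 0c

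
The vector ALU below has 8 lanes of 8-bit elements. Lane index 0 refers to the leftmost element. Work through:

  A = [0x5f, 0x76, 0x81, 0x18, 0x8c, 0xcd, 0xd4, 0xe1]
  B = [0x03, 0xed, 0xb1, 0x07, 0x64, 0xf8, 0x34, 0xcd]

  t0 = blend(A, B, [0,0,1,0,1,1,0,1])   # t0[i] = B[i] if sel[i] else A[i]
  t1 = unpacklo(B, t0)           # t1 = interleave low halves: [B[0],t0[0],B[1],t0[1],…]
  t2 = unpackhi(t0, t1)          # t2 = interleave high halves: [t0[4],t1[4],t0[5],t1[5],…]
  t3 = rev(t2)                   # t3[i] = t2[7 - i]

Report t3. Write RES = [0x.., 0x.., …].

→ t0 |5f|76|b1|18|64|f8|d4|cd|
→ t1 |03|5f|ed|76|b1|b1|07|18|
→ t2 |64|b1|f8|b1|d4|07|cd|18|
→ t3 |18|cd|07|d4|b1|f8|b1|64|

RES = [0x18, 0xcd, 0x07, 0xd4, 0xb1, 0xf8, 0xb1, 0x64]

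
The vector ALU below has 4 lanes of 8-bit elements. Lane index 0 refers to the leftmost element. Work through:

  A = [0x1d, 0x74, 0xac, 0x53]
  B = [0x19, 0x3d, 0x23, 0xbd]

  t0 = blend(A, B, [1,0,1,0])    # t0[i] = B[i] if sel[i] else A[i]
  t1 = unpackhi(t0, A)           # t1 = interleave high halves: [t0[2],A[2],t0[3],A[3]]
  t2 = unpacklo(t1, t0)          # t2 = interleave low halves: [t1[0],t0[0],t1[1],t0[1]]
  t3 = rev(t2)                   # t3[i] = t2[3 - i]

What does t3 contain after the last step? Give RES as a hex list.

  t0: 19 74 23 53
  t1: 23 ac 53 53
  t2: 23 19 ac 74
  t3: 74 ac 19 23

RES = [ 0x74  0xac  0x19  0x23 ]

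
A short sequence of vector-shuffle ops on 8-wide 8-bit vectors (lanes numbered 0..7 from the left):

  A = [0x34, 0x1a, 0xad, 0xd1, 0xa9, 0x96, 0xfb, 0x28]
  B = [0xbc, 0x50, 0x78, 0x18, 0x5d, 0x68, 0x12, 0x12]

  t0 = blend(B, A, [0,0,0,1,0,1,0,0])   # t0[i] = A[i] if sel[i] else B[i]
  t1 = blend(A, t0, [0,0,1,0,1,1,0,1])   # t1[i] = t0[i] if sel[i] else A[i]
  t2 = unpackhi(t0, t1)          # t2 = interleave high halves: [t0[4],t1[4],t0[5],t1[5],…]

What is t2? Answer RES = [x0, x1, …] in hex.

→ t0 |bc|50|78|d1|5d|96|12|12|
→ t1 |34|1a|78|d1|5d|96|fb|12|
→ t2 |5d|5d|96|96|12|fb|12|12|

RES = [ 0x5d  0x5d  0x96  0x96  0x12  0xfb  0x12  0x12 ]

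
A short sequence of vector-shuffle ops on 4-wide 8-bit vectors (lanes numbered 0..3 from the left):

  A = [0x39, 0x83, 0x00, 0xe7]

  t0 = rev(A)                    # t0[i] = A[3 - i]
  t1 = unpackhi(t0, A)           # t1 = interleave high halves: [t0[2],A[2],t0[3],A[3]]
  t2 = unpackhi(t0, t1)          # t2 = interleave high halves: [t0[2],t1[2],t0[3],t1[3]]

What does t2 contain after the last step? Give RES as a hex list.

RES = [ 0x83  0x39  0x39  0xe7 ]

  t0: e7 00 83 39
  t1: 83 00 39 e7
  t2: 83 39 39 e7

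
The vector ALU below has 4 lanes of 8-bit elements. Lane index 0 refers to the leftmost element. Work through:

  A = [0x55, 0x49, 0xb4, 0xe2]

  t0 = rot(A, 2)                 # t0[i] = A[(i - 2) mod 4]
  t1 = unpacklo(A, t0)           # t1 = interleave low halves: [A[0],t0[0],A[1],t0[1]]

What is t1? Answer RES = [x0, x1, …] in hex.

RES = [0x55, 0xb4, 0x49, 0xe2]

  t0: b4 e2 55 49
  t1: 55 b4 49 e2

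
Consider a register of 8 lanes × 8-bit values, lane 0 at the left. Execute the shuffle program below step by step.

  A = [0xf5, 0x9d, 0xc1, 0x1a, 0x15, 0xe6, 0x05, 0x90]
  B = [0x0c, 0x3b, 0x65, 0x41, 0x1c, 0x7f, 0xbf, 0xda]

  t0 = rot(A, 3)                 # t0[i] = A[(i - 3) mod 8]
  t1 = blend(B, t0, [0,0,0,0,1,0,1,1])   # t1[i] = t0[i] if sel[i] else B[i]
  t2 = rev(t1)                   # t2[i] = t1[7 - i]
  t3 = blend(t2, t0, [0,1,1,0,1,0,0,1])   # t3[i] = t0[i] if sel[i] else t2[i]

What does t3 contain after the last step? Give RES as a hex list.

RES = [ 0x15  0x05  0x90  0x9d  0x9d  0x65  0x3b  0x15 ]

→ t0 |e6|05|90|f5|9d|c1|1a|15|
→ t1 |0c|3b|65|41|9d|7f|1a|15|
→ t2 |15|1a|7f|9d|41|65|3b|0c|
→ t3 |15|05|90|9d|9d|65|3b|15|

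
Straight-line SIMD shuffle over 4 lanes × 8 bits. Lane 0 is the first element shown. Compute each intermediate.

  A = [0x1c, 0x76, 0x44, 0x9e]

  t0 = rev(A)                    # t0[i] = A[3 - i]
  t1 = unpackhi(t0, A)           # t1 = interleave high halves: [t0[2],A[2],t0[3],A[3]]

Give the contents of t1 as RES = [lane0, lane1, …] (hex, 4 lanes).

RES = [ 0x76  0x44  0x1c  0x9e ]

  t0: 9e 44 76 1c
  t1: 76 44 1c 9e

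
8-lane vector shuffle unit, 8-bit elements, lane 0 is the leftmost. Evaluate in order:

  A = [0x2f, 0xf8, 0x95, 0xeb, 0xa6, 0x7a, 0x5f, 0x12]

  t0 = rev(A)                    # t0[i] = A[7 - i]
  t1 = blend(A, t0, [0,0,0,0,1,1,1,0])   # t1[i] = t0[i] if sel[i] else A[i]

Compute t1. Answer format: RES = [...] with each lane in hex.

t0 = [0x12, 0x5f, 0x7a, 0xa6, 0xeb, 0x95, 0xf8, 0x2f]
t1 = [0x2f, 0xf8, 0x95, 0xeb, 0xeb, 0x95, 0xf8, 0x12]

RES = [ 0x2f  0xf8  0x95  0xeb  0xeb  0x95  0xf8  0x12 ]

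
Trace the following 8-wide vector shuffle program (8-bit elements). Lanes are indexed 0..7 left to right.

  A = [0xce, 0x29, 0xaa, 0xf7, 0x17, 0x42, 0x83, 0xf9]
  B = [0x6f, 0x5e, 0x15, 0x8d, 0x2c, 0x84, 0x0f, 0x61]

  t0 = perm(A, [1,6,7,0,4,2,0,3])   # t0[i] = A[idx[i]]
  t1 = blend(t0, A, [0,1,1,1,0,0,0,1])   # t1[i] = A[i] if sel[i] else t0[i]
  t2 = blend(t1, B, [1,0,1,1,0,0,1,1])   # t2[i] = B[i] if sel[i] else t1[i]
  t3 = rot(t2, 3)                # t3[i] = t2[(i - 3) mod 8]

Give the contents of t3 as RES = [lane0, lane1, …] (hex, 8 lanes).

  t0: 29 83 f9 ce 17 aa ce f7
  t1: 29 29 aa f7 17 aa ce f9
  t2: 6f 29 15 8d 17 aa 0f 61
  t3: aa 0f 61 6f 29 15 8d 17

RES = [0xaa, 0x0f, 0x61, 0x6f, 0x29, 0x15, 0x8d, 0x17]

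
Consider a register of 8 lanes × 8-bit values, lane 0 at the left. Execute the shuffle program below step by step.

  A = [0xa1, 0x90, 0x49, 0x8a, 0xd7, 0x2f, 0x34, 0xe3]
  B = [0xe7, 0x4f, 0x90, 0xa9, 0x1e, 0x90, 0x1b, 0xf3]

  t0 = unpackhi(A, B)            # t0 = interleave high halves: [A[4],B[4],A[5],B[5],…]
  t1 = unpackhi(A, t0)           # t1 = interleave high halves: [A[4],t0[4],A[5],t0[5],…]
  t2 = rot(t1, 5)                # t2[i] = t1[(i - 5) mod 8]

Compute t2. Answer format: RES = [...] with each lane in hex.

RES = [ 0x1b  0x34  0xe3  0xe3  0xf3  0xd7  0x34  0x2f ]

→ t0 |d7|1e|2f|90|34|1b|e3|f3|
→ t1 |d7|34|2f|1b|34|e3|e3|f3|
→ t2 |1b|34|e3|e3|f3|d7|34|2f|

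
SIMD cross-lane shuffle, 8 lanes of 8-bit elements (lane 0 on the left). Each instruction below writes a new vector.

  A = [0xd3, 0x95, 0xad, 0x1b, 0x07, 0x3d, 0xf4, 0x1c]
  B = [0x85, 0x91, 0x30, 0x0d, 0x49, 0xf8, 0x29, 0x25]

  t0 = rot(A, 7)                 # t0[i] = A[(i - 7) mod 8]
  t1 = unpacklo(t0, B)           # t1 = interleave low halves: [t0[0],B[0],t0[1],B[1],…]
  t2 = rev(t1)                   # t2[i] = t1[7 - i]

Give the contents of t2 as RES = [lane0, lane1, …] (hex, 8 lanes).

RES = [ 0x0d  0x07  0x30  0x1b  0x91  0xad  0x85  0x95 ]

  t0: 95 ad 1b 07 3d f4 1c d3
  t1: 95 85 ad 91 1b 30 07 0d
  t2: 0d 07 30 1b 91 ad 85 95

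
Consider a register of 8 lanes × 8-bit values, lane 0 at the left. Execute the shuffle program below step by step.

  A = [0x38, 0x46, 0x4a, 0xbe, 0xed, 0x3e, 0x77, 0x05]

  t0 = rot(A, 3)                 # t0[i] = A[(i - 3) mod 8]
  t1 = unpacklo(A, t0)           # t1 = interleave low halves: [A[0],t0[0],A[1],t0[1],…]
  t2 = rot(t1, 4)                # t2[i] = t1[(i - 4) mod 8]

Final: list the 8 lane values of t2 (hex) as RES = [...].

t0 = [0x3e, 0x77, 0x05, 0x38, 0x46, 0x4a, 0xbe, 0xed]
t1 = [0x38, 0x3e, 0x46, 0x77, 0x4a, 0x05, 0xbe, 0x38]
t2 = [0x4a, 0x05, 0xbe, 0x38, 0x38, 0x3e, 0x46, 0x77]

RES = [0x4a, 0x05, 0xbe, 0x38, 0x38, 0x3e, 0x46, 0x77]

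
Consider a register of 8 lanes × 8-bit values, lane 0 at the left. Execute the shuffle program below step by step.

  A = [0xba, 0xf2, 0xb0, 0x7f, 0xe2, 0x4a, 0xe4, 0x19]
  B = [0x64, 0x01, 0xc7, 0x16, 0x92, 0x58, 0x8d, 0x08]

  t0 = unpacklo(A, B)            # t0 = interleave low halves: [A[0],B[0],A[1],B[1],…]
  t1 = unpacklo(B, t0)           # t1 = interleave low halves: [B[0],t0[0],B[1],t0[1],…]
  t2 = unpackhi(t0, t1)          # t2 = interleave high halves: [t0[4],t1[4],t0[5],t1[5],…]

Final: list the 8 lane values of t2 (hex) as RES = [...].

RES = [0xb0, 0xc7, 0xc7, 0xf2, 0x7f, 0x16, 0x16, 0x01]

t0 = [0xba, 0x64, 0xf2, 0x01, 0xb0, 0xc7, 0x7f, 0x16]
t1 = [0x64, 0xba, 0x01, 0x64, 0xc7, 0xf2, 0x16, 0x01]
t2 = [0xb0, 0xc7, 0xc7, 0xf2, 0x7f, 0x16, 0x16, 0x01]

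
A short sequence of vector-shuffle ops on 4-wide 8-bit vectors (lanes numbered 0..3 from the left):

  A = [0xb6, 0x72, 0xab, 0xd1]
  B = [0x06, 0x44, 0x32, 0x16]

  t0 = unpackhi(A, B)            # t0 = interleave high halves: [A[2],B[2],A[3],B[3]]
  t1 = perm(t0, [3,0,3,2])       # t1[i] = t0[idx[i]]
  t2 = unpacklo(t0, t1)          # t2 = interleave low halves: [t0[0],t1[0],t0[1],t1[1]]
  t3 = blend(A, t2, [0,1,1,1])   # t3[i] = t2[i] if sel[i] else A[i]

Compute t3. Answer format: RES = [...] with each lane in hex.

→ t0 |ab|32|d1|16|
→ t1 |16|ab|16|d1|
→ t2 |ab|16|32|ab|
→ t3 |b6|16|32|ab|

RES = [0xb6, 0x16, 0x32, 0xab]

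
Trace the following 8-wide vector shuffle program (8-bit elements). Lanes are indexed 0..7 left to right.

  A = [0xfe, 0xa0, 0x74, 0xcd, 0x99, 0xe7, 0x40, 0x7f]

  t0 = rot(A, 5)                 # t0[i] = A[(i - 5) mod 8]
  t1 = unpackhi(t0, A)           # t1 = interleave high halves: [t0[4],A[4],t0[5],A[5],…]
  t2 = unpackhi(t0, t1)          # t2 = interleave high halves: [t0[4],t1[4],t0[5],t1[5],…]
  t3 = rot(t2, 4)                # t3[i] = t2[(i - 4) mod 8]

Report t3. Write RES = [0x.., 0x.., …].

→ t0 |cd|99|e7|40|7f|fe|a0|74|
→ t1 |7f|99|fe|e7|a0|40|74|7f|
→ t2 |7f|a0|fe|40|a0|74|74|7f|
→ t3 |a0|74|74|7f|7f|a0|fe|40|

RES = [0xa0, 0x74, 0x74, 0x7f, 0x7f, 0xa0, 0xfe, 0x40]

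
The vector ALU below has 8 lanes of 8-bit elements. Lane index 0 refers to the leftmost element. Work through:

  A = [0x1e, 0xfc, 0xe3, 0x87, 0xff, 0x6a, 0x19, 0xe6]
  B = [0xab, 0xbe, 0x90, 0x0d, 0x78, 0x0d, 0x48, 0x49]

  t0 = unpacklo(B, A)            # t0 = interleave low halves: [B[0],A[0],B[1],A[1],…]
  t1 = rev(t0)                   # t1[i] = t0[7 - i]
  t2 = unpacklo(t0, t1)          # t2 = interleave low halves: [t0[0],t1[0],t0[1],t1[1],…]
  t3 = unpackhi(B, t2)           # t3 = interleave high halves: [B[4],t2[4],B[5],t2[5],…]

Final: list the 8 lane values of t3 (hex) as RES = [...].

→ t0 |ab|1e|be|fc|90|e3|0d|87|
→ t1 |87|0d|e3|90|fc|be|1e|ab|
→ t2 |ab|87|1e|0d|be|e3|fc|90|
→ t3 |78|be|0d|e3|48|fc|49|90|

RES = [0x78, 0xbe, 0x0d, 0xe3, 0x48, 0xfc, 0x49, 0x90]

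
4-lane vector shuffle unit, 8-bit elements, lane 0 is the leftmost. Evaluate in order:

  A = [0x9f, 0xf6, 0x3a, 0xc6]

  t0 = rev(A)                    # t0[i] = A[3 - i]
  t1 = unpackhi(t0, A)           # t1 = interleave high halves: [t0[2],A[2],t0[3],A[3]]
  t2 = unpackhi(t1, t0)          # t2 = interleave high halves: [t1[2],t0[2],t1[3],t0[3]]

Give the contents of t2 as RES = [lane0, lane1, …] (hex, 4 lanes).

→ t0 |c6|3a|f6|9f|
→ t1 |f6|3a|9f|c6|
→ t2 |9f|f6|c6|9f|

RES = [ 0x9f  0xf6  0xc6  0x9f ]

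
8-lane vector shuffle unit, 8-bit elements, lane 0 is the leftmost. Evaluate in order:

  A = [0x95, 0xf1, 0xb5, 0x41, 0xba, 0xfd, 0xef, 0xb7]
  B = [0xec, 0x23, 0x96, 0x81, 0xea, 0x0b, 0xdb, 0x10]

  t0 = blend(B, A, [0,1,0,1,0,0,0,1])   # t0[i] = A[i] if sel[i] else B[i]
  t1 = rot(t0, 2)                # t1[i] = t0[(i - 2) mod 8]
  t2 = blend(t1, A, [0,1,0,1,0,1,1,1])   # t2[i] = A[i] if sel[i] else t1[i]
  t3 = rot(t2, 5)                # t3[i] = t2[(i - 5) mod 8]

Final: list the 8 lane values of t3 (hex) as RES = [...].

  t0: ec f1 96 41 ea 0b db b7
  t1: db b7 ec f1 96 41 ea 0b
  t2: db f1 ec 41 96 fd ef b7
  t3: 41 96 fd ef b7 db f1 ec

RES = [ 0x41  0x96  0xfd  0xef  0xb7  0xdb  0xf1  0xec ]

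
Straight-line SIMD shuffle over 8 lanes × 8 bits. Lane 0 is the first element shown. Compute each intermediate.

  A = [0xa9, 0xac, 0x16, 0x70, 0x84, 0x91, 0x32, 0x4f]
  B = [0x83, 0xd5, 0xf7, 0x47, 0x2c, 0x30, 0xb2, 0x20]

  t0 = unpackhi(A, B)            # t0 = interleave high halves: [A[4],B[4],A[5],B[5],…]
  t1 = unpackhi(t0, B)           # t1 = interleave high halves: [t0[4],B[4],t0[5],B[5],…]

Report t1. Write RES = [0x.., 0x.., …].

RES = [ 0x32  0x2c  0xb2  0x30  0x4f  0xb2  0x20  0x20 ]

→ t0 |84|2c|91|30|32|b2|4f|20|
→ t1 |32|2c|b2|30|4f|b2|20|20|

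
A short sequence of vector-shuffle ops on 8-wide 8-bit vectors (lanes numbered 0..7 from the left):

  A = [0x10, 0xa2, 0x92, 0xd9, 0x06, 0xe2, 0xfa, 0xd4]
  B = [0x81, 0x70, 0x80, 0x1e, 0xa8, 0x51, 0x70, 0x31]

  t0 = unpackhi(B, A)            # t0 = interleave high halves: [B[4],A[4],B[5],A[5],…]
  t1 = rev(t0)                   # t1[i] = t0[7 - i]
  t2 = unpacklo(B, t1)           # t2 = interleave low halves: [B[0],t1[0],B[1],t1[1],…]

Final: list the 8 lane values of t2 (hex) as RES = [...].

RES = [ 0x81  0xd4  0x70  0x31  0x80  0xfa  0x1e  0x70 ]

t0 = [0xa8, 0x06, 0x51, 0xe2, 0x70, 0xfa, 0x31, 0xd4]
t1 = [0xd4, 0x31, 0xfa, 0x70, 0xe2, 0x51, 0x06, 0xa8]
t2 = [0x81, 0xd4, 0x70, 0x31, 0x80, 0xfa, 0x1e, 0x70]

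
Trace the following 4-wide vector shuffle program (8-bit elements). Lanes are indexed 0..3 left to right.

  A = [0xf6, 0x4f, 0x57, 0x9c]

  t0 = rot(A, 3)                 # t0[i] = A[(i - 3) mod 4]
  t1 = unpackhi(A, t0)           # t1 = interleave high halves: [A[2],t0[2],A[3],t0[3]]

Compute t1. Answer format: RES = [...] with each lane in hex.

RES = [0x57, 0x9c, 0x9c, 0xf6]

→ t0 |4f|57|9c|f6|
→ t1 |57|9c|9c|f6|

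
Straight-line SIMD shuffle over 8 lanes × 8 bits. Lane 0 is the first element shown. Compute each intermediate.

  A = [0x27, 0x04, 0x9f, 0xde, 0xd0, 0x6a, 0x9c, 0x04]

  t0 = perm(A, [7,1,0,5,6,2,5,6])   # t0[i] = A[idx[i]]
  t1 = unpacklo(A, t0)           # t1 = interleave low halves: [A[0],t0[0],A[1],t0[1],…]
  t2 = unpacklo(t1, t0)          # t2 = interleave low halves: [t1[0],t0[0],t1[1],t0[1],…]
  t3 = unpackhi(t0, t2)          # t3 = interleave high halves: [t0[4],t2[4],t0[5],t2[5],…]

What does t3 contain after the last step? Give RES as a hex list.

RES = [ 0x9c  0x04  0x9f  0x27  0x6a  0x04  0x9c  0x6a ]

  t0: 04 04 27 6a 9c 9f 6a 9c
  t1: 27 04 04 04 9f 27 de 6a
  t2: 27 04 04 04 04 27 04 6a
  t3: 9c 04 9f 27 6a 04 9c 6a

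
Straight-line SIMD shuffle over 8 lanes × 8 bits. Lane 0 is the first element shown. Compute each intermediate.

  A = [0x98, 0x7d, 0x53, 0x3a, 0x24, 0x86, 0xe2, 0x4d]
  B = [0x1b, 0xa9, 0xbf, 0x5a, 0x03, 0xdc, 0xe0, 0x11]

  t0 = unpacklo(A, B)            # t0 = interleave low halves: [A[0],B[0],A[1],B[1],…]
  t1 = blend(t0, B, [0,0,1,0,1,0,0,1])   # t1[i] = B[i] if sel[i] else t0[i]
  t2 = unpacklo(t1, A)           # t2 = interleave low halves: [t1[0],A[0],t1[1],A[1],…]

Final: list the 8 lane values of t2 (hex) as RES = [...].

RES = [ 0x98  0x98  0x1b  0x7d  0xbf  0x53  0xa9  0x3a ]

t0 = [0x98, 0x1b, 0x7d, 0xa9, 0x53, 0xbf, 0x3a, 0x5a]
t1 = [0x98, 0x1b, 0xbf, 0xa9, 0x03, 0xbf, 0x3a, 0x11]
t2 = [0x98, 0x98, 0x1b, 0x7d, 0xbf, 0x53, 0xa9, 0x3a]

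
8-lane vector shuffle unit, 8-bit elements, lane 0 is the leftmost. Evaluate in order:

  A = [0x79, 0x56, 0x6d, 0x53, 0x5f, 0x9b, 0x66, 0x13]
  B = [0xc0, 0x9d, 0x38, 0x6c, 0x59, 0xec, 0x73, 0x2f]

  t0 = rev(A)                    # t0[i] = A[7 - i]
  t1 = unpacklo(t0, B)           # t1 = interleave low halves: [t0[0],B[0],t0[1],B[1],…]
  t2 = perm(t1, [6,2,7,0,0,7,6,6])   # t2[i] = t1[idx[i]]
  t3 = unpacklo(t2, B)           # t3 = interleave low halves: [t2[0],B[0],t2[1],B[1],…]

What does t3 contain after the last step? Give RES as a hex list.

  t0: 13 66 9b 5f 53 6d 56 79
  t1: 13 c0 66 9d 9b 38 5f 6c
  t2: 5f 66 6c 13 13 6c 5f 5f
  t3: 5f c0 66 9d 6c 38 13 6c

RES = [0x5f, 0xc0, 0x66, 0x9d, 0x6c, 0x38, 0x13, 0x6c]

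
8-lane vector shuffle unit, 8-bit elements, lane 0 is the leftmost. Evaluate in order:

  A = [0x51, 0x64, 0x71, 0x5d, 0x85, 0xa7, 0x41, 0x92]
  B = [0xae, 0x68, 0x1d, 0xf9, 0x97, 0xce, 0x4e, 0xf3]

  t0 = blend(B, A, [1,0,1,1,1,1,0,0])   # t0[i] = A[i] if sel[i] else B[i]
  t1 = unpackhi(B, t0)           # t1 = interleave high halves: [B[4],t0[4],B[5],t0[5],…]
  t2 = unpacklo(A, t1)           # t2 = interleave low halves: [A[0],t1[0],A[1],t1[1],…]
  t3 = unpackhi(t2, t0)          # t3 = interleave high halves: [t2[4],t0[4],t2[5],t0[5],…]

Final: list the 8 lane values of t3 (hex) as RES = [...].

RES = [ 0x71  0x85  0xce  0xa7  0x5d  0x4e  0xa7  0xf3 ]

t0 = [0x51, 0x68, 0x71, 0x5d, 0x85, 0xa7, 0x4e, 0xf3]
t1 = [0x97, 0x85, 0xce, 0xa7, 0x4e, 0x4e, 0xf3, 0xf3]
t2 = [0x51, 0x97, 0x64, 0x85, 0x71, 0xce, 0x5d, 0xa7]
t3 = [0x71, 0x85, 0xce, 0xa7, 0x5d, 0x4e, 0xa7, 0xf3]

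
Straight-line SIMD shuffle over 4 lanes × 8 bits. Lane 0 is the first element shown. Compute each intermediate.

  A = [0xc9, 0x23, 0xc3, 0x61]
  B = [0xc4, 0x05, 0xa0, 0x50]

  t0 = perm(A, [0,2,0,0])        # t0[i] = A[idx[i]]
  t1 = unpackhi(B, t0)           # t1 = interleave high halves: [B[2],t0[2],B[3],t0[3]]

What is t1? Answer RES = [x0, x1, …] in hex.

  t0: c9 c3 c9 c9
  t1: a0 c9 50 c9

RES = [0xa0, 0xc9, 0x50, 0xc9]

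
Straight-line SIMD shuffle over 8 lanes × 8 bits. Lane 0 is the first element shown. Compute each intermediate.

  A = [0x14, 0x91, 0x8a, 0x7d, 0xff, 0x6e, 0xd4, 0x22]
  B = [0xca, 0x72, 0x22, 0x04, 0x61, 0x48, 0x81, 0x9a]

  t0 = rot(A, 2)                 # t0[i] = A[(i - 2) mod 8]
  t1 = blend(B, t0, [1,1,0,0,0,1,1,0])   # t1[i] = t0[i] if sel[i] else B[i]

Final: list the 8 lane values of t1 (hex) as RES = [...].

  t0: d4 22 14 91 8a 7d ff 6e
  t1: d4 22 22 04 61 7d ff 9a

RES = [0xd4, 0x22, 0x22, 0x04, 0x61, 0x7d, 0xff, 0x9a]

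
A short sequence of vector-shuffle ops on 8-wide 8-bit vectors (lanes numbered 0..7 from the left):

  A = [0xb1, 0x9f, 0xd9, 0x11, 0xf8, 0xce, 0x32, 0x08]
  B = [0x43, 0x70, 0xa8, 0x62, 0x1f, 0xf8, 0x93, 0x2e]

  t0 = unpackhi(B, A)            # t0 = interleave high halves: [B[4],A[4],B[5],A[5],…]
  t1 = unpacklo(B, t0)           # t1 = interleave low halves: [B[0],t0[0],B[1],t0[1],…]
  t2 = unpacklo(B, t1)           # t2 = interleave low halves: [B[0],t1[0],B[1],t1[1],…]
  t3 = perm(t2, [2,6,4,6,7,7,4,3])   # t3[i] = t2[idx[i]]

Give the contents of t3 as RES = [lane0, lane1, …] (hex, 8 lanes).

  t0: 1f f8 f8 ce 93 32 2e 08
  t1: 43 1f 70 f8 a8 f8 62 ce
  t2: 43 43 70 1f a8 70 62 f8
  t3: 70 62 a8 62 f8 f8 a8 1f

RES = [0x70, 0x62, 0xa8, 0x62, 0xf8, 0xf8, 0xa8, 0x1f]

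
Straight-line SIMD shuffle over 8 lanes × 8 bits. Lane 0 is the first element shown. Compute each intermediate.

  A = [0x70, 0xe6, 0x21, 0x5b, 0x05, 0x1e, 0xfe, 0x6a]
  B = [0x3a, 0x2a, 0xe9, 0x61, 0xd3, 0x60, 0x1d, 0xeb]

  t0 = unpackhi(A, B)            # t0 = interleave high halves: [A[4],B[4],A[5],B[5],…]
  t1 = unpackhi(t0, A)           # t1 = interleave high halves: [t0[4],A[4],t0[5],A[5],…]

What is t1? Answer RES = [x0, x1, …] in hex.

RES = [0xfe, 0x05, 0x1d, 0x1e, 0x6a, 0xfe, 0xeb, 0x6a]

  t0: 05 d3 1e 60 fe 1d 6a eb
  t1: fe 05 1d 1e 6a fe eb 6a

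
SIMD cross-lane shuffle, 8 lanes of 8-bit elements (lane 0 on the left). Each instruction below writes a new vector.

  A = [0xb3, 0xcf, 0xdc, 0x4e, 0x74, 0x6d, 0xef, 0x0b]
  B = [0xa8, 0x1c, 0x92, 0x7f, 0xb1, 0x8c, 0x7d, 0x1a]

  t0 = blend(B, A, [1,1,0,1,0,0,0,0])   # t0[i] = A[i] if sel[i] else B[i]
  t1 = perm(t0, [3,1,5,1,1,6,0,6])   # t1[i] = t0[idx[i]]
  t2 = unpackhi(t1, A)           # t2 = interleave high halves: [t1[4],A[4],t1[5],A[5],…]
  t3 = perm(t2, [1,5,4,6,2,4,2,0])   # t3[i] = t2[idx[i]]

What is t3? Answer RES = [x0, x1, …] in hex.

t0 = [0xb3, 0xcf, 0x92, 0x4e, 0xb1, 0x8c, 0x7d, 0x1a]
t1 = [0x4e, 0xcf, 0x8c, 0xcf, 0xcf, 0x7d, 0xb3, 0x7d]
t2 = [0xcf, 0x74, 0x7d, 0x6d, 0xb3, 0xef, 0x7d, 0x0b]
t3 = [0x74, 0xef, 0xb3, 0x7d, 0x7d, 0xb3, 0x7d, 0xcf]

RES = [ 0x74  0xef  0xb3  0x7d  0x7d  0xb3  0x7d  0xcf ]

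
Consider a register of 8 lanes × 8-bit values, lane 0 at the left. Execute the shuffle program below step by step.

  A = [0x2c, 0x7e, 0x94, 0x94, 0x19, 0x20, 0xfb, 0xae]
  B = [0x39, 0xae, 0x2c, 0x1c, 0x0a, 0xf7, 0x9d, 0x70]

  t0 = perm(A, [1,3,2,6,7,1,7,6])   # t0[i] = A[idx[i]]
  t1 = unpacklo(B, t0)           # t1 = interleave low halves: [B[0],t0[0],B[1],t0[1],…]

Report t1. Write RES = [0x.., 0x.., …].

→ t0 |7e|94|94|fb|ae|7e|ae|fb|
→ t1 |39|7e|ae|94|2c|94|1c|fb|

RES = [ 0x39  0x7e  0xae  0x94  0x2c  0x94  0x1c  0xfb ]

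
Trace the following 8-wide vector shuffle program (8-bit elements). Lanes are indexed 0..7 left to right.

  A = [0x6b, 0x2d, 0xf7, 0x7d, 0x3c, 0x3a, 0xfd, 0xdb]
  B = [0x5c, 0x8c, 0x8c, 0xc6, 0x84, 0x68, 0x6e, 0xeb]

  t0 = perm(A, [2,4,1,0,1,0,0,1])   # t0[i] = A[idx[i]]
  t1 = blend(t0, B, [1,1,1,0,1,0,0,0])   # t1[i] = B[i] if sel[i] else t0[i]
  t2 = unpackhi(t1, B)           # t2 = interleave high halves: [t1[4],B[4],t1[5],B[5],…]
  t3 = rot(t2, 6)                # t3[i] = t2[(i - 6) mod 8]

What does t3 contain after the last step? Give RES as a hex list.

→ t0 |f7|3c|2d|6b|2d|6b|6b|2d|
→ t1 |5c|8c|8c|6b|84|6b|6b|2d|
→ t2 |84|84|6b|68|6b|6e|2d|eb|
→ t3 |6b|68|6b|6e|2d|eb|84|84|

RES = [ 0x6b  0x68  0x6b  0x6e  0x2d  0xeb  0x84  0x84 ]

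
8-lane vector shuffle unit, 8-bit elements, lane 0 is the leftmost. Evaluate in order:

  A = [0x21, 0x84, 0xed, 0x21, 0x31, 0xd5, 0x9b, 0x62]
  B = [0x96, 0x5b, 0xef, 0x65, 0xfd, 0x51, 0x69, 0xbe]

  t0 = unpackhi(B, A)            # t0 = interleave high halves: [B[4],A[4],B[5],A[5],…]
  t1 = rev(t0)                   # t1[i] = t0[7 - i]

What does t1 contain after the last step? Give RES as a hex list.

→ t0 |fd|31|51|d5|69|9b|be|62|
→ t1 |62|be|9b|69|d5|51|31|fd|

RES = [ 0x62  0xbe  0x9b  0x69  0xd5  0x51  0x31  0xfd ]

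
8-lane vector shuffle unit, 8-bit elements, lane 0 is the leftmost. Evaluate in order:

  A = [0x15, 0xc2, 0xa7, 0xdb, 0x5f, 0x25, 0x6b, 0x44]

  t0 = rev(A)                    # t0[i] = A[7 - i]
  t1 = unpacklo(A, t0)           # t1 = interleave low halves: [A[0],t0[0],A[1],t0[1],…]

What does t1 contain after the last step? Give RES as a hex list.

RES = [ 0x15  0x44  0xc2  0x6b  0xa7  0x25  0xdb  0x5f ]

→ t0 |44|6b|25|5f|db|a7|c2|15|
→ t1 |15|44|c2|6b|a7|25|db|5f|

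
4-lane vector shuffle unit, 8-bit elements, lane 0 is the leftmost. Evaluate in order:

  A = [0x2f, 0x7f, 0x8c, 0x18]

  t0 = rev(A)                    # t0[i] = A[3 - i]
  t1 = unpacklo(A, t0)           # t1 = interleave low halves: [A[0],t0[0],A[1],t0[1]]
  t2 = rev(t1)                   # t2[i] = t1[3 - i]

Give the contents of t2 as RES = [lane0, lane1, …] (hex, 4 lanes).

RES = [ 0x8c  0x7f  0x18  0x2f ]

  t0: 18 8c 7f 2f
  t1: 2f 18 7f 8c
  t2: 8c 7f 18 2f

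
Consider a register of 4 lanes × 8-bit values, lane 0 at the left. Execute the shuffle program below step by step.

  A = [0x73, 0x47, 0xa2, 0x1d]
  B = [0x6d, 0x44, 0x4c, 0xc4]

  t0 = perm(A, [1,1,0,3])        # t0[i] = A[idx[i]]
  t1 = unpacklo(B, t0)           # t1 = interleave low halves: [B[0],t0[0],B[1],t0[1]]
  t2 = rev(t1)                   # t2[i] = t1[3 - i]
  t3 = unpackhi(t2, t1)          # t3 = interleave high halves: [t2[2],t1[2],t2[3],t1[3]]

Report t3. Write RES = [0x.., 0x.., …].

RES = [ 0x47  0x44  0x6d  0x47 ]

t0 = [0x47, 0x47, 0x73, 0x1d]
t1 = [0x6d, 0x47, 0x44, 0x47]
t2 = [0x47, 0x44, 0x47, 0x6d]
t3 = [0x47, 0x44, 0x6d, 0x47]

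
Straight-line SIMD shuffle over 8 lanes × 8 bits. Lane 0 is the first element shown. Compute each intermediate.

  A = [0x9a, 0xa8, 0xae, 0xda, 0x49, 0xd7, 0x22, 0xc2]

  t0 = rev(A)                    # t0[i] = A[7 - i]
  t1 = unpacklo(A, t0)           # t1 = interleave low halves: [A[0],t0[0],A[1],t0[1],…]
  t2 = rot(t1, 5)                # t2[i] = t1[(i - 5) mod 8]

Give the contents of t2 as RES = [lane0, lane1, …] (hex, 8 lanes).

→ t0 |c2|22|d7|49|da|ae|a8|9a|
→ t1 |9a|c2|a8|22|ae|d7|da|49|
→ t2 |22|ae|d7|da|49|9a|c2|a8|

RES = [ 0x22  0xae  0xd7  0xda  0x49  0x9a  0xc2  0xa8 ]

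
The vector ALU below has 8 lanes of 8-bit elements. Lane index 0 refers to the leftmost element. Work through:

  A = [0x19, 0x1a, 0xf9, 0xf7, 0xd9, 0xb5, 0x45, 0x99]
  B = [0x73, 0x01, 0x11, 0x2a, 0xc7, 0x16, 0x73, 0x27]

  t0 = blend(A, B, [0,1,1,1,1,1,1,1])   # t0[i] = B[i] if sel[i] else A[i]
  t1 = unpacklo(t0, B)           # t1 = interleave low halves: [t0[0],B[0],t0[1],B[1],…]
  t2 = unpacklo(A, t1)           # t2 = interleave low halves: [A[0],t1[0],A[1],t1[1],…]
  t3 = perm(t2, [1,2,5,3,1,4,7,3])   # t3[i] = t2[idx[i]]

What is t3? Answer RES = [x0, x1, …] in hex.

  t0: 19 01 11 2a c7 16 73 27
  t1: 19 73 01 01 11 11 2a 2a
  t2: 19 19 1a 73 f9 01 f7 01
  t3: 19 1a 01 73 19 f9 01 73

RES = [0x19, 0x1a, 0x01, 0x73, 0x19, 0xf9, 0x01, 0x73]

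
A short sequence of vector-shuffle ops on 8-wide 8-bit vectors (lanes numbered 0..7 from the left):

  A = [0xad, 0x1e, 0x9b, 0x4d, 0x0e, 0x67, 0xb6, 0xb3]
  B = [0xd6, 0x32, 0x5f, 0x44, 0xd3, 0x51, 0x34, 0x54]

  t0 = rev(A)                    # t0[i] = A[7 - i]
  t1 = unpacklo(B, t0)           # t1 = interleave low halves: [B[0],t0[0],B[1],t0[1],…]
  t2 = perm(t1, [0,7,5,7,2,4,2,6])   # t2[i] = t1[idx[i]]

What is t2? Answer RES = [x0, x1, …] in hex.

t0 = [0xb3, 0xb6, 0x67, 0x0e, 0x4d, 0x9b, 0x1e, 0xad]
t1 = [0xd6, 0xb3, 0x32, 0xb6, 0x5f, 0x67, 0x44, 0x0e]
t2 = [0xd6, 0x0e, 0x67, 0x0e, 0x32, 0x5f, 0x32, 0x44]

RES = [0xd6, 0x0e, 0x67, 0x0e, 0x32, 0x5f, 0x32, 0x44]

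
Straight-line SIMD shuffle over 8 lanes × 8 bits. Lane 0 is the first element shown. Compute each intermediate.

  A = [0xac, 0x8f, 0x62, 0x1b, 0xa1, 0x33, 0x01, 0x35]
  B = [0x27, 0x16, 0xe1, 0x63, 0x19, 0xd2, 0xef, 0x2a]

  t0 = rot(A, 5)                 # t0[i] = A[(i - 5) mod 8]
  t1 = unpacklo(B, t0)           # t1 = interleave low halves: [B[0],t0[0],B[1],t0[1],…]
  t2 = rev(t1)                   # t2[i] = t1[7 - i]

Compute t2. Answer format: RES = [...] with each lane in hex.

RES = [ 0x01  0x63  0x33  0xe1  0xa1  0x16  0x1b  0x27 ]

t0 = [0x1b, 0xa1, 0x33, 0x01, 0x35, 0xac, 0x8f, 0x62]
t1 = [0x27, 0x1b, 0x16, 0xa1, 0xe1, 0x33, 0x63, 0x01]
t2 = [0x01, 0x63, 0x33, 0xe1, 0xa1, 0x16, 0x1b, 0x27]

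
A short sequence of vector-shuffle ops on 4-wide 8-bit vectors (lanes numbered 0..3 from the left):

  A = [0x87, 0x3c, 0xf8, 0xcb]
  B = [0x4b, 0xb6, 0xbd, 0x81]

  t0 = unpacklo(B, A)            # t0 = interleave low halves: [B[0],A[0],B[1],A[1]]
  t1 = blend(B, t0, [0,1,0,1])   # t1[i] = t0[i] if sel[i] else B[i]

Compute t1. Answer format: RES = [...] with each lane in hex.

RES = [ 0x4b  0x87  0xbd  0x3c ]

  t0: 4b 87 b6 3c
  t1: 4b 87 bd 3c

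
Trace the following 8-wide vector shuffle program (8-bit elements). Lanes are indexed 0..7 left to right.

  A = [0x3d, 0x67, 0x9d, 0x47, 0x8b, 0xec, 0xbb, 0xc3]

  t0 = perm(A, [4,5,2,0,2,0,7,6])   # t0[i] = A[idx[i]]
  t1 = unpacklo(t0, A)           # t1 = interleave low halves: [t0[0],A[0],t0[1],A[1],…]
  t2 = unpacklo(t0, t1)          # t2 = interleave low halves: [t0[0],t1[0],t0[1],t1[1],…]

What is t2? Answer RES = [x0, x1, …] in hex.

→ t0 |8b|ec|9d|3d|9d|3d|c3|bb|
→ t1 |8b|3d|ec|67|9d|9d|3d|47|
→ t2 |8b|8b|ec|3d|9d|ec|3d|67|

RES = [0x8b, 0x8b, 0xec, 0x3d, 0x9d, 0xec, 0x3d, 0x67]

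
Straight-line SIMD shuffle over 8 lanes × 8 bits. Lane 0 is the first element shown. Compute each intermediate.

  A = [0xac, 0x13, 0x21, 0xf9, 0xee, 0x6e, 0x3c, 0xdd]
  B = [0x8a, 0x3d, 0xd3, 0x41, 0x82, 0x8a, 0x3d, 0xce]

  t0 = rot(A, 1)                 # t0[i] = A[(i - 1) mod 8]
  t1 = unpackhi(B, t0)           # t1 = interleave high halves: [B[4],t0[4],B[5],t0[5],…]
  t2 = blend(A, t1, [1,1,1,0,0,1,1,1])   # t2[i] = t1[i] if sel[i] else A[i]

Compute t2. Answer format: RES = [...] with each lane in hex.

RES = [ 0x82  0xf9  0x8a  0xf9  0xee  0x6e  0xce  0x3c ]

t0 = [0xdd, 0xac, 0x13, 0x21, 0xf9, 0xee, 0x6e, 0x3c]
t1 = [0x82, 0xf9, 0x8a, 0xee, 0x3d, 0x6e, 0xce, 0x3c]
t2 = [0x82, 0xf9, 0x8a, 0xf9, 0xee, 0x6e, 0xce, 0x3c]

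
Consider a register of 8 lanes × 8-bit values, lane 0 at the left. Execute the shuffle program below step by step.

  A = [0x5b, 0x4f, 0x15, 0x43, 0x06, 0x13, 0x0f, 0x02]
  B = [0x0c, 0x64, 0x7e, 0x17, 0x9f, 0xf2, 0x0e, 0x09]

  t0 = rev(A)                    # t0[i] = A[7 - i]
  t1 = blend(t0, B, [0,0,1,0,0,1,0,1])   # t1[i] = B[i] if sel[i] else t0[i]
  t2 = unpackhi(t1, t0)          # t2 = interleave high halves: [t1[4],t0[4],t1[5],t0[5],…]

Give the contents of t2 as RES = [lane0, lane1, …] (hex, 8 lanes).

→ t0 |02|0f|13|06|43|15|4f|5b|
→ t1 |02|0f|7e|06|43|f2|4f|09|
→ t2 |43|43|f2|15|4f|4f|09|5b|

RES = [ 0x43  0x43  0xf2  0x15  0x4f  0x4f  0x09  0x5b ]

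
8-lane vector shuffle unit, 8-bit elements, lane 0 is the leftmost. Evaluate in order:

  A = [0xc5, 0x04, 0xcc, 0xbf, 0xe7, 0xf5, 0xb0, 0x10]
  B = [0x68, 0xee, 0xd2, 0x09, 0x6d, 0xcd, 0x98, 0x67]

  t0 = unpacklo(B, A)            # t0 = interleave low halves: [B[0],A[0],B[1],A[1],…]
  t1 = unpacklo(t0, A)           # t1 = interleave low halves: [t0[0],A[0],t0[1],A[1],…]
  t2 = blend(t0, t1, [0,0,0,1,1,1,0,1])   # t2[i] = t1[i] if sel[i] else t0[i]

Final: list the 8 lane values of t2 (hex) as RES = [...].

  t0: 68 c5 ee 04 d2 cc 09 bf
  t1: 68 c5 c5 04 ee cc 04 bf
  t2: 68 c5 ee 04 ee cc 09 bf

RES = [0x68, 0xc5, 0xee, 0x04, 0xee, 0xcc, 0x09, 0xbf]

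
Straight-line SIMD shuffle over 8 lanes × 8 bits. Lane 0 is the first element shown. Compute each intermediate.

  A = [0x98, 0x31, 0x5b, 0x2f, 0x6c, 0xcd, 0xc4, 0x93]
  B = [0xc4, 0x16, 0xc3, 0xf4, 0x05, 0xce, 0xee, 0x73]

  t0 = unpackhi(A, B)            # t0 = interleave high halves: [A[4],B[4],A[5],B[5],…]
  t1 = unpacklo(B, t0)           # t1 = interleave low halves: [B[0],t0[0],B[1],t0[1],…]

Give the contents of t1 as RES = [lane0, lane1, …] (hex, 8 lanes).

→ t0 |6c|05|cd|ce|c4|ee|93|73|
→ t1 |c4|6c|16|05|c3|cd|f4|ce|

RES = [ 0xc4  0x6c  0x16  0x05  0xc3  0xcd  0xf4  0xce ]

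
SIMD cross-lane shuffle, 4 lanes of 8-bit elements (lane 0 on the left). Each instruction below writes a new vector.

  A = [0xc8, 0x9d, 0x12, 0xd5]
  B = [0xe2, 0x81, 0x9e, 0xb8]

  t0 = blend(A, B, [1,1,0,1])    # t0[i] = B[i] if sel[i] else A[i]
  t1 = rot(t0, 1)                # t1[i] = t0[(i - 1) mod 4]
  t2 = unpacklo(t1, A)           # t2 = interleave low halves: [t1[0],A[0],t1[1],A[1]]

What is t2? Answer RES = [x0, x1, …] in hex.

  t0: e2 81 12 b8
  t1: b8 e2 81 12
  t2: b8 c8 e2 9d

RES = [0xb8, 0xc8, 0xe2, 0x9d]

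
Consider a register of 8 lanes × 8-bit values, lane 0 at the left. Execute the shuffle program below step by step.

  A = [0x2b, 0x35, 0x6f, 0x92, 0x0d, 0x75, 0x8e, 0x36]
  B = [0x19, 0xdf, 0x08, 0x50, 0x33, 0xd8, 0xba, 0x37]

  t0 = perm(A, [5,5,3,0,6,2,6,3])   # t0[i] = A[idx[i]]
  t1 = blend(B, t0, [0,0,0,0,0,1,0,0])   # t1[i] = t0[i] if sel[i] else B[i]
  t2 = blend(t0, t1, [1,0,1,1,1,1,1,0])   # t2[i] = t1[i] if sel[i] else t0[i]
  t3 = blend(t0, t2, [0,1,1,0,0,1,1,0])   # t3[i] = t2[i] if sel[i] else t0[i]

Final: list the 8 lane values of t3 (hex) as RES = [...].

  t0: 75 75 92 2b 8e 6f 8e 92
  t1: 19 df 08 50 33 6f ba 37
  t2: 19 75 08 50 33 6f ba 92
  t3: 75 75 08 2b 8e 6f ba 92

RES = [ 0x75  0x75  0x08  0x2b  0x8e  0x6f  0xba  0x92 ]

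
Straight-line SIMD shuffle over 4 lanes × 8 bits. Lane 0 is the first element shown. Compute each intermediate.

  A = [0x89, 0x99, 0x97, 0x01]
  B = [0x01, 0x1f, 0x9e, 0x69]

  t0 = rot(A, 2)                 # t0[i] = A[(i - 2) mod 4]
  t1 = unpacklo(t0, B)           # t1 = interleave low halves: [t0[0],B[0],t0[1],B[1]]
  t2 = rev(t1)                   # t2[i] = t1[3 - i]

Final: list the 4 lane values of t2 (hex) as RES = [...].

RES = [ 0x1f  0x01  0x01  0x97 ]

t0 = [0x97, 0x01, 0x89, 0x99]
t1 = [0x97, 0x01, 0x01, 0x1f]
t2 = [0x1f, 0x01, 0x01, 0x97]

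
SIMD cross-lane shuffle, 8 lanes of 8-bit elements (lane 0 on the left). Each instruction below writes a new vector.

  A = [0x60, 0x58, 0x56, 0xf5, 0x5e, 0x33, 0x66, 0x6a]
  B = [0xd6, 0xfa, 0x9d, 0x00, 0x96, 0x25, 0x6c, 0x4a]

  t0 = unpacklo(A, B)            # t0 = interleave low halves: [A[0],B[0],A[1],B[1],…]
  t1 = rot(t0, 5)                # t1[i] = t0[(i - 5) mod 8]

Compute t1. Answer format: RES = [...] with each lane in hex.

RES = [ 0xfa  0x56  0x9d  0xf5  0x00  0x60  0xd6  0x58 ]

  t0: 60 d6 58 fa 56 9d f5 00
  t1: fa 56 9d f5 00 60 d6 58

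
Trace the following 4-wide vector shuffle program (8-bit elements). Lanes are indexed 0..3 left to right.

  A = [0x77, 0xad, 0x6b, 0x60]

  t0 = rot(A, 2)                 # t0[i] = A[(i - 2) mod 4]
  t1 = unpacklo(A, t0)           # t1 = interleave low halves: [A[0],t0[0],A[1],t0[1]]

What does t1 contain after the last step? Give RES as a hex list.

t0 = [0x6b, 0x60, 0x77, 0xad]
t1 = [0x77, 0x6b, 0xad, 0x60]

RES = [ 0x77  0x6b  0xad  0x60 ]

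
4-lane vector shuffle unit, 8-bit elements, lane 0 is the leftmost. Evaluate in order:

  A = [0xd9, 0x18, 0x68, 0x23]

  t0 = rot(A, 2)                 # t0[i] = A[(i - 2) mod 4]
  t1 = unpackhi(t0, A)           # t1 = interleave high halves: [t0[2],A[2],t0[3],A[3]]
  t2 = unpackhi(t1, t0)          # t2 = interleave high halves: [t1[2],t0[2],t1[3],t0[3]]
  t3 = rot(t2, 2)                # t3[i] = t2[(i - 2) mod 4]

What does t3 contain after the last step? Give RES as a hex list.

→ t0 |68|23|d9|18|
→ t1 |d9|68|18|23|
→ t2 |18|d9|23|18|
→ t3 |23|18|18|d9|

RES = [0x23, 0x18, 0x18, 0xd9]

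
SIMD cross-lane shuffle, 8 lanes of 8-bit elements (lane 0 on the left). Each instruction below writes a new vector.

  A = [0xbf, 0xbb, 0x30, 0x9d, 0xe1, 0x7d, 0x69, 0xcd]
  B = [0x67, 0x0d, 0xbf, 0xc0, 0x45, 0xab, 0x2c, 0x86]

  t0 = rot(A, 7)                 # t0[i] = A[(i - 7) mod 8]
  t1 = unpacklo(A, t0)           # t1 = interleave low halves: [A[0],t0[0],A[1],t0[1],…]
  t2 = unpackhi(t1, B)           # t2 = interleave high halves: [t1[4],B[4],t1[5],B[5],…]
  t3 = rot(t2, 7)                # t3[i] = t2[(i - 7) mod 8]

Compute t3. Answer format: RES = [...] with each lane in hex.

→ t0 |bb|30|9d|e1|7d|69|cd|bf|
→ t1 |bf|bb|bb|30|30|9d|9d|e1|
→ t2 |30|45|9d|ab|9d|2c|e1|86|
→ t3 |45|9d|ab|9d|2c|e1|86|30|

RES = [ 0x45  0x9d  0xab  0x9d  0x2c  0xe1  0x86  0x30 ]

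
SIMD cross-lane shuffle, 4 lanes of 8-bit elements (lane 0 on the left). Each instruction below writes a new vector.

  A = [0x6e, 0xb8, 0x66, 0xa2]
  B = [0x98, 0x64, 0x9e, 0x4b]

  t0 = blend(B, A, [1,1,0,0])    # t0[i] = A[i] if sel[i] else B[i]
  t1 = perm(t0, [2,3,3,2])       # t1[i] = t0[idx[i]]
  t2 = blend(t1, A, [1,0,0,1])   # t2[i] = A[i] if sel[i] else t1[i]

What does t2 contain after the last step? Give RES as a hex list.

  t0: 6e b8 9e 4b
  t1: 9e 4b 4b 9e
  t2: 6e 4b 4b a2

RES = [ 0x6e  0x4b  0x4b  0xa2 ]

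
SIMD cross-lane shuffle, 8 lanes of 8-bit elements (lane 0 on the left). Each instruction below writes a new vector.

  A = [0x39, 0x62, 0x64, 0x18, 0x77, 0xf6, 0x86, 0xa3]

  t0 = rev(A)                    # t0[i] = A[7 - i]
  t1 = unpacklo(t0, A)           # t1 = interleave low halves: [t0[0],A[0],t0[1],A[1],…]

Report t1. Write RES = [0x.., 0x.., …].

  t0: a3 86 f6 77 18 64 62 39
  t1: a3 39 86 62 f6 64 77 18

RES = [ 0xa3  0x39  0x86  0x62  0xf6  0x64  0x77  0x18 ]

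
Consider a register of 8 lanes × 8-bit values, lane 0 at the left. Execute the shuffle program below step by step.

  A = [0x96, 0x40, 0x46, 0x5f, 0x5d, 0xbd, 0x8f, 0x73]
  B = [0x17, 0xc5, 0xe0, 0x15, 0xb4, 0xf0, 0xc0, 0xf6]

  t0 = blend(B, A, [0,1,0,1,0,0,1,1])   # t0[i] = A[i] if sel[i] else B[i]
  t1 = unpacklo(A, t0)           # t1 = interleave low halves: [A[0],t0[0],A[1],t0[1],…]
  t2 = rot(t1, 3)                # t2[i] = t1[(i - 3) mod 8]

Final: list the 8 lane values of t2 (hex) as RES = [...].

RES = [ 0xe0  0x5f  0x5f  0x96  0x17  0x40  0x40  0x46 ]

  t0: 17 40 e0 5f b4 f0 8f 73
  t1: 96 17 40 40 46 e0 5f 5f
  t2: e0 5f 5f 96 17 40 40 46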